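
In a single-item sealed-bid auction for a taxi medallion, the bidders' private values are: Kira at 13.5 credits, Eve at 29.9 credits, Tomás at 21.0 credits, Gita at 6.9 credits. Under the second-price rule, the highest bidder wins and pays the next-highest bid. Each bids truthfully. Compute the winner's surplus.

8.9 credits

Sorted high to low: Eve 29.9 credits, then Tomás 21.0 credits, then Kira 13.5 credits, then Gita 6.9 credits.
Eve wins with the top bid and pays the second-highest, 21.0 credits.
Surplus = 29.9 credits − 21.0 credits = 8.9 credits.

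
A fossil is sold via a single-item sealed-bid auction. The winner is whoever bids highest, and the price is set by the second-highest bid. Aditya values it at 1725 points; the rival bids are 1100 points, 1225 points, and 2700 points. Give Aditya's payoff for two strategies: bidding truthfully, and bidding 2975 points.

The highest competing bid is 2700 points.
Bidding truthfully at 1725 points: the top bid is 2700 points (a rival), so Aditya loses. Payoff = 0 points.
Bidding 2975 points: Aditya has the top bid, wins, and pays the second-highest bid 2700 points. Payoff = 1725 points − 2700 points = -975 points.

(a) 0 points  (b) -975 points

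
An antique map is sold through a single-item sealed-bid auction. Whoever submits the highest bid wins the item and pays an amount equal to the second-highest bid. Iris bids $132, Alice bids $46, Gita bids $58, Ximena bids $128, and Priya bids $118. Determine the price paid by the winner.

$128

Ordered from highest: Iris $132; Ximena $128; Priya $118; Gita $58; Alice $46.
Iris has the highest bid, so Iris wins.
The second-highest bid is $128, so that is what Iris pays.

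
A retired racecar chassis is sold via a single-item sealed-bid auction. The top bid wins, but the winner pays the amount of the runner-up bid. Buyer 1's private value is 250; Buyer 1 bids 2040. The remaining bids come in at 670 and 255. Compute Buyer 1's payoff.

Highest competing bid: 670.
Buyer 1's bid 2040 is the highest overall, so Buyer 1 wins and pays the second-highest bid, 670.
Payoff = value − price = 250 − 670 = -420.
Overbidding won the item at a price above value — truthful bidding would have avoided this loss.

The bidder's payoff: -420.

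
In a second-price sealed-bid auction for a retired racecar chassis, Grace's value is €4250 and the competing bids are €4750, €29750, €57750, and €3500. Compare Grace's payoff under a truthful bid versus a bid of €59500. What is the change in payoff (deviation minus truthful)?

Change in payoff: -€53500.

The highest competing bid is €57750.
Bidding truthfully at €4250: the top bid is €57750 (a rival), so Grace loses. Payoff = €0.
Bidding €59500: Grace has the top bid, wins, and pays the second-highest bid €57750. Payoff = €4250 − €57750 = -€53500.
Change = -€53500 − €0 = -€53500.
This is the dominant-strategy logic: truthful bidding weakly beats any alternative.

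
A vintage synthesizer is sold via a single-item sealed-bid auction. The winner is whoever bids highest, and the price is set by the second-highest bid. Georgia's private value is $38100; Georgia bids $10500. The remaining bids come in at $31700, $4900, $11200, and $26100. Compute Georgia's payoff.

Georgia's payoff: $0.

Highest competing bid: $31700.
Georgia's bid $10500 is not the highest, so Georgia loses, pays nothing, and earns zero payoff.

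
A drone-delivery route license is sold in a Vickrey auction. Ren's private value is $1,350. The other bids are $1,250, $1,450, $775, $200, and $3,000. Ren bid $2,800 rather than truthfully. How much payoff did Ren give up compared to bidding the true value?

Regret: $0.

The highest competing bid is $3,000.
Bidding truthfully at $1,350: the top bid is $3,000 (a rival), so Ren loses. Payoff = $0.
Bidding $2,800: the top bid is $3,000 (a rival), so Ren loses. Payoff = $0.
Regret = truthful payoff − actual payoff = $0 − $0 = $0.
The bid only affects whether you win, not the price — here both bids land on the same side of the top rival bid, so the deviation is payoff-neutral.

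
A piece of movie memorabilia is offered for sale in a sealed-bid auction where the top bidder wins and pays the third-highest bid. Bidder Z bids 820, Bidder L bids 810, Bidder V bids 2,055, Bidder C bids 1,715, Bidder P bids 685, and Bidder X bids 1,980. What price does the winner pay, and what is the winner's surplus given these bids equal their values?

Sorted high to low: Bidder V 2,055; Bidder X 1,980; Bidder C 1,715; Bidder Z 820; Bidder L 810; Bidder P 685.
Bidder V is the highest bidder, so Bidder V wins.
Under the third-price rule, the price is the third-highest bid: 1,715.
Surplus = 2,055 − 1,715 = 340.

The winner pays 1,715 for a surplus of 340.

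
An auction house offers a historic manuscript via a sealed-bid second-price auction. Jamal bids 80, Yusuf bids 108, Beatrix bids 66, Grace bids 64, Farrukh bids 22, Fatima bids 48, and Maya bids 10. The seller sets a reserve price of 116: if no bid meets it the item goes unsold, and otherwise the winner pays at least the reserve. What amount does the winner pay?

Sorted high to low: Yusuf 108, then Jamal 80, then Beatrix 66, then Grace 64, then Fatima 48, then Farrukh 22, then Maya 10.
The top bid 108 is below the reserve 116, so the item goes unsold and nothing is paid.

unsold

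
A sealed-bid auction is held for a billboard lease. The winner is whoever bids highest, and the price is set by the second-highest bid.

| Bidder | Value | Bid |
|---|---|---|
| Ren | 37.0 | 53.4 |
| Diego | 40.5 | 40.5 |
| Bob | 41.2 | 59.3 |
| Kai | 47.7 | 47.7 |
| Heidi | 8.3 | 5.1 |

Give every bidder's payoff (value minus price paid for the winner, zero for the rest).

Payoffs: Ren 0.0, Diego 0.0, Bob -12.2, Kai 0.0, Heidi 0.0.

Ordered from highest: Bob 59.3; Ren 53.4; Kai 47.7; Diego 40.5; Heidi 5.1.
Bob has the top bid and wins; the price is the second-highest bid, 53.4.
Bob's payoff = 41.2 − 53.4 = -12.2. All other bidders lose, so their payoff is 0.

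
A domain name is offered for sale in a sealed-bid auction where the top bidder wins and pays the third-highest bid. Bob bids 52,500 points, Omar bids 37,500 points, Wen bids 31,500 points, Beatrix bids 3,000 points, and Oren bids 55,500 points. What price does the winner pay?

Price paid: 37,500 points.

Ordered from highest: Oren 55,500 points, then Bob 52,500 points, then Omar 37,500 points, then Wen 31,500 points, then Beatrix 3,000 points.
Oren is the highest bidder, so Oren wins.
Under the third-price rule, the price is the third-highest bid: 37,500 points.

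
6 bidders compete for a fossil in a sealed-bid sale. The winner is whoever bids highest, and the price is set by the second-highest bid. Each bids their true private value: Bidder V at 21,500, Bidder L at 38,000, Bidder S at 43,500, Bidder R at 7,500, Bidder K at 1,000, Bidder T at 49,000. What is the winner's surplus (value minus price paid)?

5,500

Ranking the bids: Bidder T 49,000 > Bidder S 43,500 > Bidder L 38,000 > Bidder V 21,500 > Bidder R 7,500 > Bidder K 1,000.
Bidder T wins with the top bid and pays the second-highest, 43,500.
Surplus = 49,000 − 43,500 = 5,500.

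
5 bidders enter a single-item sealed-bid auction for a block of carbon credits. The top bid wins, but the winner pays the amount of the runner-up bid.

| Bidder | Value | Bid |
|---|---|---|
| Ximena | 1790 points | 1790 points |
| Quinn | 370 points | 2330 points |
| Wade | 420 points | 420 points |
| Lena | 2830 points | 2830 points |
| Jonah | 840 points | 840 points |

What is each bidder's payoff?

Sorted high to low: Lena 2830 points; Quinn 2330 points; Ximena 1790 points; Jonah 840 points; Wade 420 points.
Lena has the top bid and wins; the price is the second-highest bid, 2330 points.
Lena's payoff = 2830 points − 2330 points = 500 points. All other bidders lose, so their payoff is 0.

Ximena 0 points, Quinn 0 points, Wade 0 points, Lena 500 points, Jonah 0 points.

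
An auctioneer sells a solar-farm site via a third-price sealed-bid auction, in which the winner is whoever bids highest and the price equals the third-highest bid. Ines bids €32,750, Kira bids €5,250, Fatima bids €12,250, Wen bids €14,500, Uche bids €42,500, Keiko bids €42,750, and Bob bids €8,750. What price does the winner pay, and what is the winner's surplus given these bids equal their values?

Price €32,750; surplus €10,000.

Sorted high to low: Keiko €42,750 > Uche €42,500 > Ines €32,750 > Wen €14,500 > Fatima €12,250 > Bob €8,750 > Kira €5,250.
Keiko is the highest bidder, so Keiko wins.
Under the third-price rule, the price is the third-highest bid: €32,750.
Surplus = €42,750 − €32,750 = €10,000.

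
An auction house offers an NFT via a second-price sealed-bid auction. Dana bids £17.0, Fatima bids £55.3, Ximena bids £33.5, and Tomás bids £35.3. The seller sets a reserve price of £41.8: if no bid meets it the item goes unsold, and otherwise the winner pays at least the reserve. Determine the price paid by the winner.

Ordered from highest: Fatima £55.3, then Tomás £35.3, then Ximena £33.5, then Dana £17.0.
Fatima has the highest bid, so Fatima wins.
The second-highest bid is £35.3, but the reserve £41.8 is higher, so the price is the reserve.

The winner pays £41.8.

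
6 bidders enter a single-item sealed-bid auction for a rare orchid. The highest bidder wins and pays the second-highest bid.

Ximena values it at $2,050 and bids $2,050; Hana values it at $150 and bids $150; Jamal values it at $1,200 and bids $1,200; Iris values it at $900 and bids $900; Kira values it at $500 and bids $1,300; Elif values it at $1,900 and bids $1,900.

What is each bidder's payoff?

Ordered from highest: Ximena $2,050 > Elif $1,900 > Kira $1,300 > Jamal $1,200 > Iris $900 > Hana $150.
Ximena has the top bid and wins; the price is the second-highest bid, $1,900.
Ximena's payoff = $2,050 − $1,900 = $150. All other bidders lose, so their payoff is 0.

Ximena $150, Hana $0, Jamal $0, Iris $0, Kira $0, Elif $0.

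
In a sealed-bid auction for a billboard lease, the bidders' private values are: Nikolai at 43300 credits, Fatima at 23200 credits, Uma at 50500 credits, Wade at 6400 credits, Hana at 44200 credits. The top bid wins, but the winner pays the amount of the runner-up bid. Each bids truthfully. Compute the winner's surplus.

Bids in descending order: Uma 50500 credits; Hana 44200 credits; Nikolai 43300 credits; Fatima 23200 credits; Wade 6400 credits.
Uma wins with the top bid and pays the second-highest, 44200 credits.
Surplus = 50500 credits − 44200 credits = 6300 credits.

6300 credits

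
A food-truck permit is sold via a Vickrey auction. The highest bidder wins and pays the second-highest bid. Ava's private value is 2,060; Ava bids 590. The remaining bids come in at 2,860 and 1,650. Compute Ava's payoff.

Payoff = 0.

Highest competing bid: 2,860.
Ava's bid 590 is not the highest, so Ava loses, pays nothing, and earns zero payoff.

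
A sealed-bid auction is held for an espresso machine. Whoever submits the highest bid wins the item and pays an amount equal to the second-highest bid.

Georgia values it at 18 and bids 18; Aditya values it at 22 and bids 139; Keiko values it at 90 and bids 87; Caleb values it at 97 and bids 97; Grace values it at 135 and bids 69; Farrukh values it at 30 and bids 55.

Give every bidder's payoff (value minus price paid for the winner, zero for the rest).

Payoffs: Georgia 0, Aditya -75, Keiko 0, Caleb 0, Grace 0, Farrukh 0.

Sorted high to low: Aditya 139, then Caleb 97, then Keiko 87, then Grace 69, then Farrukh 55, then Georgia 18.
Aditya has the top bid and wins; the price is the second-highest bid, 97.
Aditya's payoff = 22 − 97 = -75. All other bidders lose, so their payoff is 0.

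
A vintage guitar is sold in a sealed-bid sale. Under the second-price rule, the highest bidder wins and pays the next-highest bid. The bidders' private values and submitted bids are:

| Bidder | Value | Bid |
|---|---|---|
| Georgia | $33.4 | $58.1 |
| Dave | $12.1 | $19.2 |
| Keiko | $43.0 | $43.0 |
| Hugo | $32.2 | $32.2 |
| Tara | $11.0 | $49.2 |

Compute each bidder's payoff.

Payoffs: Georgia -$15.8, Dave $0.0, Keiko $0.0, Hugo $0.0, Tara $0.0.

Ranking the bids: Georgia $58.1 > Tara $49.2 > Keiko $43.0 > Hugo $32.2 > Dave $19.2.
Georgia has the top bid and wins; the price is the second-highest bid, $49.2.
Georgia's payoff = $33.4 − $49.2 = -$15.8. All other bidders lose, so their payoff is 0.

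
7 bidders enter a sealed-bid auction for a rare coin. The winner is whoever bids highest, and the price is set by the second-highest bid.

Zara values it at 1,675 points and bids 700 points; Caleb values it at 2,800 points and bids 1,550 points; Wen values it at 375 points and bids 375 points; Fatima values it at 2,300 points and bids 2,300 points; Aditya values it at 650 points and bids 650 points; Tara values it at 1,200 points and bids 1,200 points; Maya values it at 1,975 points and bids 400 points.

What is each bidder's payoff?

Ranking the bids: Fatima 2,300 points > Caleb 1,550 points > Tara 1,200 points > Zara 700 points > Aditya 650 points > Maya 400 points > Wen 375 points.
Fatima has the top bid and wins; the price is the second-highest bid, 1,550 points.
Fatima's payoff = 2,300 points − 1,550 points = 750 points. All other bidders lose, so their payoff is 0.

Zara 0 points, Caleb 0 points, Wen 0 points, Fatima 750 points, Aditya 0 points, Tara 0 points, Maya 0 points.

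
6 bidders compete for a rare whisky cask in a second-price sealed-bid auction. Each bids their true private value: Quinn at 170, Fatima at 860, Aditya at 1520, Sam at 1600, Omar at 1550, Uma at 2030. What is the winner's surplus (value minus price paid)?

Winner's surplus: 430.

Ranking the bids: Uma 2030 > Sam 1600 > Omar 1550 > Aditya 1520 > Fatima 860 > Quinn 170.
Uma wins with the top bid and pays the second-highest, 1600.
Surplus = 2030 − 1600 = 430.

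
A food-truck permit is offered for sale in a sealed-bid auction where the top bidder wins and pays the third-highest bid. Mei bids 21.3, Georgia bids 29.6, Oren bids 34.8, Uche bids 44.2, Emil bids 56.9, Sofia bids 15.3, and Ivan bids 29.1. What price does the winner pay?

Price paid: 34.8.

Ordered from highest: Emil 56.9 > Uche 44.2 > Oren 34.8 > Georgia 29.6 > Ivan 29.1 > Mei 21.3 > Sofia 15.3.
Emil is the highest bidder, so Emil wins.
Under the third-price rule, the price is the third-highest bid: 34.8.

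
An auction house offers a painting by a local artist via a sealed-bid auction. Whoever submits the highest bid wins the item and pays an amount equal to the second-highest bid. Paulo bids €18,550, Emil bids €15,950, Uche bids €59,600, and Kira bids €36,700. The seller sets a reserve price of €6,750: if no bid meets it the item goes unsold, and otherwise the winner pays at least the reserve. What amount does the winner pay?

Price paid: €36,700.

Bids in descending order: Uche €59,600; Kira €36,700; Paulo €18,550; Emil €15,950.
Uche has the highest bid, so Uche wins.
The second-highest bid is €36,700, which exceeds the reserve, so that sets the price.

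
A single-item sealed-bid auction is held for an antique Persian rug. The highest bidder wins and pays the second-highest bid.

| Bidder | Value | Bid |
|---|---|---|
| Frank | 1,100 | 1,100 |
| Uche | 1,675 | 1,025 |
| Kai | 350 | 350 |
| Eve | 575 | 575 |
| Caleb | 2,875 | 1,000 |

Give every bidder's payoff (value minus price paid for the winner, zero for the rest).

Bids in descending order: Frank 1,100, then Uche 1,025, then Caleb 1,000, then Eve 575, then Kai 350.
Frank has the top bid and wins; the price is the second-highest bid, 1,025.
Frank's payoff = 1,100 − 1,025 = 75. All other bidders lose, so their payoff is 0.

Payoffs: Frank 75, Uche 0, Kai 0, Eve 0, Caleb 0.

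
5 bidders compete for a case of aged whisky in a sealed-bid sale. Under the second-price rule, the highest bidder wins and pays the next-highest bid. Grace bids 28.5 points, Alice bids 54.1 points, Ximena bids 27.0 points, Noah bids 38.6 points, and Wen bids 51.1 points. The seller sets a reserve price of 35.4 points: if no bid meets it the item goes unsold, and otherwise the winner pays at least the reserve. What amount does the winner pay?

51.1 points

Ordered from highest: Alice 54.1 points; Wen 51.1 points; Noah 38.6 points; Grace 28.5 points; Ximena 27.0 points.
Alice has the highest bid, so Alice wins.
The second-highest bid is 51.1 points, which exceeds the reserve, so that sets the price.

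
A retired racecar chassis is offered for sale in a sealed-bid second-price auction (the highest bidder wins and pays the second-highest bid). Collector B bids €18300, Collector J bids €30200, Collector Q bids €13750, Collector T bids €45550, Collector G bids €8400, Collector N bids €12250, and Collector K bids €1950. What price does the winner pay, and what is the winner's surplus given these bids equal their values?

Ranking the bids: Collector T €45550, then Collector J €30200, then Collector B €18300, then Collector Q €13750, then Collector N €12250, then Collector G €8400, then Collector K €1950.
Collector T is the highest bidder, so Collector T wins.
Under the second-price rule, the price is the second-highest bid: €30200.
Surplus = €45550 − €30200 = €15350.

Price €30200; surplus €15350.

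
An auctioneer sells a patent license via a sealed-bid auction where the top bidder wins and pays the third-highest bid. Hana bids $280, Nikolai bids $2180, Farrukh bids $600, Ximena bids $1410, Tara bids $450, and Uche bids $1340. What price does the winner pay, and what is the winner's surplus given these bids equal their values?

Ranking the bids: Nikolai $2180; Ximena $1410; Uche $1340; Farrukh $600; Tara $450; Hana $280.
Nikolai is the highest bidder, so Nikolai wins.
Under the third-price rule, the price is the third-highest bid: $1340.
Surplus = $2180 − $1340 = $840.

Price $1340; surplus $840.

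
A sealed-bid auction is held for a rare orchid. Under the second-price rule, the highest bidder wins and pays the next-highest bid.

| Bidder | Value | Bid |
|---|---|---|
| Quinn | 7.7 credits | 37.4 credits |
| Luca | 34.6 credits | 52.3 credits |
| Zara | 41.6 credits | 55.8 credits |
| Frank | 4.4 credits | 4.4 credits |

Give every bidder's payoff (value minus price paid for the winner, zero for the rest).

Payoffs: Quinn 0.0 credits, Luca 0.0 credits, Zara -10.7 credits, Frank 0.0 credits.

Sorted high to low: Zara 55.8 credits, then Luca 52.3 credits, then Quinn 37.4 credits, then Frank 4.4 credits.
Zara has the top bid and wins; the price is the second-highest bid, 52.3 credits.
Zara's payoff = 41.6 credits − 52.3 credits = -10.7 credits. All other bidders lose, so their payoff is 0.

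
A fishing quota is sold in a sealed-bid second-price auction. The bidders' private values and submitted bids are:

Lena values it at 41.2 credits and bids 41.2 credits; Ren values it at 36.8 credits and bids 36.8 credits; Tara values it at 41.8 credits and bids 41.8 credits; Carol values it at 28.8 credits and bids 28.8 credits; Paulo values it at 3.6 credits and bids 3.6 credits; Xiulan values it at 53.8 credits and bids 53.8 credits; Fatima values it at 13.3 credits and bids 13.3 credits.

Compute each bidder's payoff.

Lena 0.0 credits, Ren 0.0 credits, Tara 0.0 credits, Carol 0.0 credits, Paulo 0.0 credits, Xiulan 12.0 credits, Fatima 0.0 credits.

Ordered from highest: Xiulan 53.8 credits > Tara 41.8 credits > Lena 41.2 credits > Ren 36.8 credits > Carol 28.8 credits > Fatima 13.3 credits > Paulo 3.6 credits.
Xiulan has the top bid and wins; the price is the second-highest bid, 41.8 credits.
Xiulan's payoff = 53.8 credits − 41.8 credits = 12.0 credits. All other bidders lose, so their payoff is 0.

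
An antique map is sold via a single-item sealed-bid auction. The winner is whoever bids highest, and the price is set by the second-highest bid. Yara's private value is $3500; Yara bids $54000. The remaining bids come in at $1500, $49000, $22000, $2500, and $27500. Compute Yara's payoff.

-$45500

Highest competing bid: $49000.
Yara's bid $54000 is the highest overall, so Yara wins and pays the second-highest bid, $49000.
Payoff = value − price = $3500 − $49000 = -$45500.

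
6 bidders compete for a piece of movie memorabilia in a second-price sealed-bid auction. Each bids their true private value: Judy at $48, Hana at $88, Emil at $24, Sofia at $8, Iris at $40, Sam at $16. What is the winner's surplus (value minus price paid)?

Ranking the bids: Hana $88 > Judy $48 > Iris $40 > Emil $24 > Sam $16 > Sofia $8.
Hana wins with the top bid and pays the second-highest, $48.
Surplus = $88 − $48 = $40.

Surplus = $40.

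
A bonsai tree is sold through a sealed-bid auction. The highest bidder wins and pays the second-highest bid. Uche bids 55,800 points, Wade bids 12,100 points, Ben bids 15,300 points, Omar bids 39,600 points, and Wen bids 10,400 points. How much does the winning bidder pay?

Ordered from highest: Uche 55,800 points, then Omar 39,600 points, then Ben 15,300 points, then Wade 12,100 points, then Wen 10,400 points.
Uche has the highest bid, so Uche wins.
The second-highest bid is 39,600 points, so that is what Uche pays.

The winner pays 39,600 points.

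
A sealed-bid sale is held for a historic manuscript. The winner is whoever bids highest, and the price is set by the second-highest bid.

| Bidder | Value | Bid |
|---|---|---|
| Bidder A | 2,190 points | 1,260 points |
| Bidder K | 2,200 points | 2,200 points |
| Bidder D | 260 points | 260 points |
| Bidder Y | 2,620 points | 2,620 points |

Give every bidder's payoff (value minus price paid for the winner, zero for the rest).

Bidder A 0 points, Bidder K 0 points, Bidder D 0 points, Bidder Y 420 points.

Ranking the bids: Bidder Y 2,620 points > Bidder K 2,200 points > Bidder A 1,260 points > Bidder D 260 points.
Bidder Y has the top bid and wins; the price is the second-highest bid, 2,200 points.
Bidder Y's payoff = 2,620 points − 2,200 points = 420 points. All other bidders lose, so their payoff is 0.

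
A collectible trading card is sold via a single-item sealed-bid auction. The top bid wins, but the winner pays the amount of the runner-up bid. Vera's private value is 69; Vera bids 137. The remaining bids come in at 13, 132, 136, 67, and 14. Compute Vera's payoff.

Highest competing bid: 136.
Vera's bid 137 is the highest overall, so Vera wins and pays the second-highest bid, 136.
Payoff = value − price = 69 − 136 = -67.

Payoff = -67.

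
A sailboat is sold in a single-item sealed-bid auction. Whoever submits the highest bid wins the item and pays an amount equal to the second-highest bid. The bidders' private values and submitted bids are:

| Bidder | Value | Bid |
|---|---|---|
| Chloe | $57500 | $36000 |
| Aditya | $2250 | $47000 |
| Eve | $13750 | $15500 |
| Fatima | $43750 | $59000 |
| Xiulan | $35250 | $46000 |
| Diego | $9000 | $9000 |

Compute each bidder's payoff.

Payoffs: Chloe $0, Aditya $0, Eve $0, Fatima -$3250, Xiulan $0, Diego $0.

Ranking the bids: Fatima $59000; Aditya $47000; Xiulan $46000; Chloe $36000; Eve $15500; Diego $9000.
Fatima has the top bid and wins; the price is the second-highest bid, $47000.
Fatima's payoff = $43750 − $47000 = -$3250. All other bidders lose, so their payoff is 0.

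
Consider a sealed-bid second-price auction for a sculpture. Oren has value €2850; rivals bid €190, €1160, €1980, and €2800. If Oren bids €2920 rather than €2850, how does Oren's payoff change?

Change in payoff: €0.

The highest competing bid is €2800.
Bidding truthfully at €2850: Oren has the top bid, wins, and pays the second-highest bid €2800. Payoff = €2850 − €2800 = €50.
Bidding €2920: Oren has the top bid, wins, and pays the second-highest bid €2800. Payoff = €2850 − €2800 = €50.
Change = €50 − €50 = €0.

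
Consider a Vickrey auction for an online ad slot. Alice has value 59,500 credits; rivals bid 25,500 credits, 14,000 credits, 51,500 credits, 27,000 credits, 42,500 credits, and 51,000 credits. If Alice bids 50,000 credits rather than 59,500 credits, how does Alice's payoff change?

The highest competing bid is 51,500 credits.
Bidding truthfully at 59,500 credits: Alice has the top bid, wins, and pays the second-highest bid 51,500 credits. Payoff = 59,500 credits − 51,500 credits = 8,000 credits.
Bidding 50,000 credits: the top bid is 51,500 credits (a rival), so Alice loses. Payoff = 0 credits.
Change = 0 credits − 8,000 credits = -8,000 credits.

-8,000 credits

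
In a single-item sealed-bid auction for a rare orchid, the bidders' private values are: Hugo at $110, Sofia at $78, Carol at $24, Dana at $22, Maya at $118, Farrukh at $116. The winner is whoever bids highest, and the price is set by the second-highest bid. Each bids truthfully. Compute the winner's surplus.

Surplus = $2.

Sorted high to low: Maya $118; Farrukh $116; Hugo $110; Sofia $78; Carol $24; Dana $22.
Maya wins with the top bid and pays the second-highest, $116.
Surplus = $118 − $116 = $2.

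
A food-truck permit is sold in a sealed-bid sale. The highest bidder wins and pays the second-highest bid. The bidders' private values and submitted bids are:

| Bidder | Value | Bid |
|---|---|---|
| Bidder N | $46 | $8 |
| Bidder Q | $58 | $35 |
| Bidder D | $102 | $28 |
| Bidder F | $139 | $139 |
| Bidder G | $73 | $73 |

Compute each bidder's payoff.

Bidder N $0, Bidder Q $0, Bidder D $0, Bidder F $66, Bidder G $0.

Ranking the bids: Bidder F $139; Bidder G $73; Bidder Q $35; Bidder D $28; Bidder N $8.
Bidder F has the top bid and wins; the price is the second-highest bid, $73.
Bidder F's payoff = $139 − $73 = $66. All other bidders lose, so their payoff is 0.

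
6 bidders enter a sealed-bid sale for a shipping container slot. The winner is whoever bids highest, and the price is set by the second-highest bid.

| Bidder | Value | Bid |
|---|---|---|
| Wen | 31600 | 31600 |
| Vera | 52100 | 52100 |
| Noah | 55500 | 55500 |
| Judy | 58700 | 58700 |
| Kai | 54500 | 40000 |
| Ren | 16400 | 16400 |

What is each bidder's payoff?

Wen 0, Vera 0, Noah 0, Judy 3200, Kai 0, Ren 0.

Sorted high to low: Judy 58700, then Noah 55500, then Vera 52100, then Kai 40000, then Wen 31600, then Ren 16400.
Judy has the top bid and wins; the price is the second-highest bid, 55500.
Judy's payoff = 58700 − 55500 = 3200. All other bidders lose, so their payoff is 0.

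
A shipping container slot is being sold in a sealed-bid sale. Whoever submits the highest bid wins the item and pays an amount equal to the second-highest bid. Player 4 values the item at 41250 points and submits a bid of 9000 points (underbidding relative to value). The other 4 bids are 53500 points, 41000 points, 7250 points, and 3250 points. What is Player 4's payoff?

0 points

Highest competing bid: 53500 points.
Player 4's bid 9000 points is not the highest, so Player 4 loses, pays nothing, and earns zero payoff.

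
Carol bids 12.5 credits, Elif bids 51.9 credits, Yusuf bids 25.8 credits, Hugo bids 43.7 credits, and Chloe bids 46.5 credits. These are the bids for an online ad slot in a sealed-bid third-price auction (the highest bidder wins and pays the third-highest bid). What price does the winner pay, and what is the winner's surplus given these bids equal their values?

Ranking the bids: Elif 51.9 credits; Chloe 46.5 credits; Hugo 43.7 credits; Yusuf 25.8 credits; Carol 12.5 credits.
Elif is the highest bidder, so Elif wins.
Under the third-price rule, the price is the third-highest bid: 43.7 credits.
Surplus = 51.9 credits − 43.7 credits = 8.2 credits.

The winner pays 43.7 credits for a surplus of 8.2 credits.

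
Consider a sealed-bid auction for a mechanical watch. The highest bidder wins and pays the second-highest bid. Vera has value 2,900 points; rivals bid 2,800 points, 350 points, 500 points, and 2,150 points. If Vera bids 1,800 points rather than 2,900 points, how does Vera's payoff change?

The highest competing bid is 2,800 points.
Bidding truthfully at 2,900 points: Vera has the top bid, wins, and pays the second-highest bid 2,800 points. Payoff = 2,900 points − 2,800 points = 100 points.
Bidding 1,800 points: the top bid is 2,800 points (a rival), so Vera loses. Payoff = 0 points.
Change = 0 points − 100 points = -100 points.

-100 points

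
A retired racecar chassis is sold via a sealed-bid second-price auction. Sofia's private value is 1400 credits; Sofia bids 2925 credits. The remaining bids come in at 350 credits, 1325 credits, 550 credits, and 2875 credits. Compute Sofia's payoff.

Highest competing bid: 2875 credits.
Sofia's bid 2925 credits is the highest overall, so Sofia wins and pays the second-highest bid, 2875 credits.
Payoff = value − price = 1400 credits − 2875 credits = -1475 credits.
Overbidding won the item at a price above value — truthful bidding would have avoided this loss.

-1475 credits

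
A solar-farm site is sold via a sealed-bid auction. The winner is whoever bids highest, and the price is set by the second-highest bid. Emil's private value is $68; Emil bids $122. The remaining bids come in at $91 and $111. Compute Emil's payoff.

-$43

Highest competing bid: $111.
Emil's bid $122 is the highest overall, so Emil wins and pays the second-highest bid, $111.
Payoff = value − price = $68 − $111 = -$43.
Overbidding won the item at a price above value — truthful bidding would have avoided this loss.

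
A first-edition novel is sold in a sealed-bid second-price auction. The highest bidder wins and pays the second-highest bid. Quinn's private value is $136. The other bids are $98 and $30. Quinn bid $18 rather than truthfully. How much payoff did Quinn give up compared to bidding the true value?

Payoff forgone: $38.

The highest competing bid is $98.
Bidding truthfully at $136: Quinn has the top bid, wins, and pays the second-highest bid $98. Payoff = $136 − $98 = $38.
Bidding $18: the top bid is $98 (a rival), so Quinn loses. Payoff = $0.
Regret = truthful payoff − actual payoff = $38 − $0 = $38.
Deviating from a truthful bid can only lose payoff in a second-price auction — never gain.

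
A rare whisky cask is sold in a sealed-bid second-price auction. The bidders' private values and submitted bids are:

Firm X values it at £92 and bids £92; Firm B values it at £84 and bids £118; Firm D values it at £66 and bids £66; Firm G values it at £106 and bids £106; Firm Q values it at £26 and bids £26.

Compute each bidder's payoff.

Firm X £0, Firm B -£22, Firm D £0, Firm G £0, Firm Q £0.

Sorted high to low: Firm B £118, then Firm G £106, then Firm X £92, then Firm D £66, then Firm Q £26.
Firm B has the top bid and wins; the price is the second-highest bid, £106.
Firm B's payoff = £84 − £106 = -£22. All other bidders lose, so their payoff is 0.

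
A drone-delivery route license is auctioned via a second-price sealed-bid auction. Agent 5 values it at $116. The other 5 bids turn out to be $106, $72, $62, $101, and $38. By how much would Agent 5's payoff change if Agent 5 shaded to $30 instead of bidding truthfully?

The highest competing bid is $106.
Bidding truthfully at $116: Agent 5 has the top bid, wins, and pays the second-highest bid $106. Payoff = $116 − $106 = $10.
Bidding $30: the top bid is $106 (a rival), so Agent 5 loses. Payoff = $0.
Change = $0 − $10 = -$10.

Payoff change: -$10.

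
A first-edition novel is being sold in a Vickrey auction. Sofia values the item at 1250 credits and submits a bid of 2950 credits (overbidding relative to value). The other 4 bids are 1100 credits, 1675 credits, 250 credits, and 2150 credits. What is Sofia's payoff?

-900 credits

Highest competing bid: 2150 credits.
Sofia's bid 2950 credits is the highest overall, so Sofia wins and pays the second-highest bid, 2150 credits.
Payoff = value − price = 1250 credits − 2150 credits = -900 credits.
Overbidding won the item at a price above value — truthful bidding would have avoided this loss.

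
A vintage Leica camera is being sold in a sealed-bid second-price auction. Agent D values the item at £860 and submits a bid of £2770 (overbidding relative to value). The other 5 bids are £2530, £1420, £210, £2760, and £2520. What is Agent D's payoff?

-£1900

Highest competing bid: £2760.
Agent D's bid £2770 is the highest overall, so Agent D wins and pays the second-highest bid, £2760.
Payoff = value − price = £860 − £2760 = -£1900.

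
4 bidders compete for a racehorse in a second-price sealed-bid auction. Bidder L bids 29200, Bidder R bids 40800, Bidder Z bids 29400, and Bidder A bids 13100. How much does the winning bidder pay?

The winner pays 29400.

Ranking the bids: Bidder R 40800, then Bidder Z 29400, then Bidder L 29200, then Bidder A 13100.
Bidder R has the highest bid, so Bidder R wins.
The second-highest bid is 29400, so that is what Bidder R pays.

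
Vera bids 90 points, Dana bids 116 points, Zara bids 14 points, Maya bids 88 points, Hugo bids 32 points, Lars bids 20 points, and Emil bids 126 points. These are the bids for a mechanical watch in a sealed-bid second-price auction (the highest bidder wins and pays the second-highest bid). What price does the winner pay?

116 points

Sorted high to low: Emil 126 points > Dana 116 points > Vera 90 points > Maya 88 points > Hugo 32 points > Lars 20 points > Zara 14 points.
Emil is the highest bidder, so Emil wins.
Under the second-price rule, the price is the second-highest bid: 116 points.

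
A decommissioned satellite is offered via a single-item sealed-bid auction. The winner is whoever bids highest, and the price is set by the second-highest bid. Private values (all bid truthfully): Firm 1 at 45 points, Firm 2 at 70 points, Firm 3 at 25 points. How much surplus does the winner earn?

25 points

Ranking the bids: Firm 2 70 points; Firm 1 45 points; Firm 3 25 points.
Firm 2 wins with the top bid and pays the second-highest, 45 points.
Surplus = 70 points − 45 points = 25 points.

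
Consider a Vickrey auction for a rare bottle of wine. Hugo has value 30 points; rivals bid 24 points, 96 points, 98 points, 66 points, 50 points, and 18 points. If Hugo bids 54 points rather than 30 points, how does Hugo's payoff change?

0 points

The highest competing bid is 98 points.
Bidding truthfully at 30 points: the top bid is 98 points (a rival), so Hugo loses. Payoff = 0 points.
Bidding 54 points: the top bid is 98 points (a rival), so Hugo loses. Payoff = 0 points.
Change = 0 points − 0 points = 0 points.
The bid only affects whether you win, not the price — here both bids land on the same side of the top rival bid, so the deviation is payoff-neutral.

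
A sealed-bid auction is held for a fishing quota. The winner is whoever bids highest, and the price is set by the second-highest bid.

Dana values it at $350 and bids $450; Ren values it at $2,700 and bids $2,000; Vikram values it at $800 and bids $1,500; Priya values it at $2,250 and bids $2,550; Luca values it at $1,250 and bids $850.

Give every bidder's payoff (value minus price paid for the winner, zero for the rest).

Payoffs: Dana $0, Ren $0, Vikram $0, Priya $250, Luca $0.

Sorted high to low: Priya $2,550 > Ren $2,000 > Vikram $1,500 > Luca $850 > Dana $450.
Priya has the top bid and wins; the price is the second-highest bid, $2,000.
Priya's payoff = $2,250 − $2,000 = $250. All other bidders lose, so their payoff is 0.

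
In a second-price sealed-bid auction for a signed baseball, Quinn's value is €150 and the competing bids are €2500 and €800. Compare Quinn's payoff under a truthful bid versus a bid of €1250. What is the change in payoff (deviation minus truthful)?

Payoff change: €0.

The highest competing bid is €2500.
Bidding truthfully at €150: the top bid is €2500 (a rival), so Quinn loses. Payoff = €0.
Bidding €1250: the top bid is €2500 (a rival), so Quinn loses. Payoff = €0.
Change = €0 − €0 = €0.
The bid only affects whether you win, not the price — here both bids land on the same side of the top rival bid, so the deviation is payoff-neutral.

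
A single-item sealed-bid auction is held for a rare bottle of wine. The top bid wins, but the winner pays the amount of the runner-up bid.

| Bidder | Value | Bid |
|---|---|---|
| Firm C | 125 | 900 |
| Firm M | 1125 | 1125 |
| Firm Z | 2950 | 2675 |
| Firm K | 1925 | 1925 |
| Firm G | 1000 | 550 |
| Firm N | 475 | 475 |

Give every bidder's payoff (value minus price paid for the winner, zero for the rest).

Sorted high to low: Firm Z 2675, then Firm K 1925, then Firm M 1125, then Firm C 900, then Firm G 550, then Firm N 475.
Firm Z has the top bid and wins; the price is the second-highest bid, 1925.
Firm Z's payoff = 2950 − 1925 = 1025. All other bidders lose, so their payoff is 0.

Payoffs: Firm C 0, Firm M 0, Firm Z 1025, Firm K 0, Firm G 0, Firm N 0.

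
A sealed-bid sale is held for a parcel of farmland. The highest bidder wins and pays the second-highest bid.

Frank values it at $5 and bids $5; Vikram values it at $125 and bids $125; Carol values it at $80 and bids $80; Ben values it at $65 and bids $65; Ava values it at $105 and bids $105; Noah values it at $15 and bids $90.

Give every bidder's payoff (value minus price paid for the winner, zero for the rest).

Ranking the bids: Vikram $125; Ava $105; Noah $90; Carol $80; Ben $65; Frank $5.
Vikram has the top bid and wins; the price is the second-highest bid, $105.
Vikram's payoff = $125 − $105 = $20. All other bidders lose, so their payoff is 0.

Payoffs: Frank $0, Vikram $20, Carol $0, Ben $0, Ava $0, Noah $0.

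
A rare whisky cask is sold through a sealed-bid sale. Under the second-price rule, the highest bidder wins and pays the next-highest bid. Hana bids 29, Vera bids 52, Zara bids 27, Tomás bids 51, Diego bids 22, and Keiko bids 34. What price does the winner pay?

Ordered from highest: Vera 52 > Tomás 51 > Keiko 34 > Hana 29 > Zara 27 > Diego 22.
Vera has the highest bid, so Vera wins.
The second-highest bid is 51, so that is what Vera pays.

The winner pays 51.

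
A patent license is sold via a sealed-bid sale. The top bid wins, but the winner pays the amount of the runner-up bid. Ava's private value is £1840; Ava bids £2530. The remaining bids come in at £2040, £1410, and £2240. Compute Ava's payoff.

Payoff = -£400.

Highest competing bid: £2240.
Ava's bid £2530 is the highest overall, so Ava wins and pays the second-highest bid, £2240.
Payoff = value − price = £1840 − £2240 = -£400.
Overbidding won the item at a price above value — truthful bidding would have avoided this loss.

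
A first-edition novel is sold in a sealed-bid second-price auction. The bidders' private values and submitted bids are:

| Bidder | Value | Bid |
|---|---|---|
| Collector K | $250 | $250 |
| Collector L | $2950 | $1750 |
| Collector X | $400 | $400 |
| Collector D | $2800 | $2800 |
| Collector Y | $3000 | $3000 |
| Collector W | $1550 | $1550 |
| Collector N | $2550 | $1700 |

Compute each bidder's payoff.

Bids in descending order: Collector Y $3000, then Collector D $2800, then Collector L $1750, then Collector N $1700, then Collector W $1550, then Collector X $400, then Collector K $250.
Collector Y has the top bid and wins; the price is the second-highest bid, $2800.
Collector Y's payoff = $3000 − $2800 = $200. All other bidders lose, so their payoff is 0.

Payoffs: Collector K $0, Collector L $0, Collector X $0, Collector D $0, Collector Y $200, Collector W $0, Collector N $0.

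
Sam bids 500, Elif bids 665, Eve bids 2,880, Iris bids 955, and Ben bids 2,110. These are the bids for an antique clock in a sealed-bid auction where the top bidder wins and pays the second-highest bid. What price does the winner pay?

Ranking the bids: Eve 2,880; Ben 2,110; Iris 955; Elif 665; Sam 500.
Eve is the highest bidder, so Eve wins.
Under the second-price rule, the price is the second-highest bid: 2,110.

2,110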